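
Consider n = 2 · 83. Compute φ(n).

82

φ(2) = 2 − 1 = 1.
φ(83) = 83 − 1 = 82.
Since φ is multiplicative, φ(166) = 1 · 82 = 82.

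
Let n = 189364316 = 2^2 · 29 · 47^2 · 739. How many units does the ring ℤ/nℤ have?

89351136

φ(189364316) = 189364316 · (1 − 1/2) · (1 − 1/29) · (1 − 1/47) · (1 − 1/739)
       = 189364316 · 950544/2014514 = 89351136.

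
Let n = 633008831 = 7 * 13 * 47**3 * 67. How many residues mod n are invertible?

φ(7) = 7 − 1 = 6.
φ(13) = 13 − 1 = 12.
φ(47^3) = 47^3 − 47^2 = 103823 − 2209 = 101614.
φ(67) = 67 − 1 = 66.
Since φ is multiplicative, φ(633008831) = 6 · 12 · 101614 · 66 = 482869728.

482869728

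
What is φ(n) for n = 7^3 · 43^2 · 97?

φ(61518079) = 61518079 · (1 − 1/7) · (1 − 1/43) · (1 − 1/97)
       = 61518079 · 24192/29197 = 50972544.

50972544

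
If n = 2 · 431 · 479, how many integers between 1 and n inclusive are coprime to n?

φ(2) = 2 − 1 = 1.
φ(431) = 431 − 1 = 430.
φ(479) = 479 − 1 = 478.
φ(412898) = 1 × 430 × 478 = 205540.

205540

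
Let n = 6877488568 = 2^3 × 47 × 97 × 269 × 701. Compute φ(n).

3313766400

φ(2^3) = 2^2·(2−1) = 4·1 = 4.
φ(47) = 47 − 1 = 46.
φ(97) = 97 − 1 = 96.
φ(269) = 269 − 1 = 268.
φ(701) = 701 − 1 = 700.
Since φ is multiplicative, φ(6877488568) = 4 · 46 · 96 · 268 · 700 = 3313766400.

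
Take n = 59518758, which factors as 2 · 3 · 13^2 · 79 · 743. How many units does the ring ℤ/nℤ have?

18057312

φ(2) = 2 − 1 = 1.
φ(3) = 3 − 1 = 2.
φ(13^2) = 13^2 − 13^1 = 169 − 13 = 156.
φ(79) = 79 − 1 = 78.
φ(743) = 743 − 1 = 742.
φ(59518758) = 1 × 2 × 156 × 78 × 742 = 18057312.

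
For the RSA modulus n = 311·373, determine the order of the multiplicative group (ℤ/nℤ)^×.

For distinct primes, φ(pq) = (p−1)(q−1) = 310 × 372 = 115320.

115320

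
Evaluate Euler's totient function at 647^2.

φ(647^2) = 647^2 − 647^1 = 418609 − 647 = 417962.

417962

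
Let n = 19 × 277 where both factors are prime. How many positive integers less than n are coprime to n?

4968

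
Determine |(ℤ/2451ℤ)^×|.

Factor 2451: 2451 = 3 × 19 × 43.
φ(2451) = 2451 · (1 − 1/3) · (1 − 1/19) · (1 − 1/43)
       = 2451 · 1512/2451 = 1512.

1512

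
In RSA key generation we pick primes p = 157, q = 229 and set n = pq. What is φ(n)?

35568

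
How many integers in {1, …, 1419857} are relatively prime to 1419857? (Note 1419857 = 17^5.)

1336336

φ(17^5) = 17^5 − 17^4 = 1419857 − 83521 = 1336336.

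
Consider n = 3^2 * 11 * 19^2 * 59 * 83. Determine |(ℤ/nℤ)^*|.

φ(175013883) = 175013883 · (1 − 1/3) · (1 − 1/11) · (1 − 1/19) · (1 − 1/59) · (1 − 1/83)
       = 175013883 · 1712160/3070419 = 97593120.

97593120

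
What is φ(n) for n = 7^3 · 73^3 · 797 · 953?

85482174887424

φ(101347705890571) = 101347705890571 · (1 − 1/7) · (1 − 1/73) · (1 − 1/797) · (1 − 1/953)
       = 101347705890571 · 327366144/388125451 = 85482174887424.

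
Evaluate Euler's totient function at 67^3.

φ(67^3) = 67^2·(67−1) = 4489·66 = 296274.

296274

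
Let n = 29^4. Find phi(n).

682892

φ(29^4) = 29^4 − 29^3 = 707281 − 24389 = 682892.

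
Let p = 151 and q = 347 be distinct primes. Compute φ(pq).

φ(52397) = 52397 · (1 − 1/151) · (1 − 1/347)
       = 52397 · 51900/52397 = 51900.

51900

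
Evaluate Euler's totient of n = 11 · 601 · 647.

φ(11) = 11 − 1 = 10.
φ(601) = 601 − 1 = 600.
φ(647) = 647 − 1 = 646.
Since φ is multiplicative, φ(4277317) = 10 · 600 · 646 = 3876000.

3876000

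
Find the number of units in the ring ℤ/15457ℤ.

13440

Prime factorization: 15457 = 13 · 29 · 41.
φ(15457) = 15457 · (1 − 1/13) · (1 − 1/29) · (1 − 1/41)
       = 15457 · 13440/15457 = 13440.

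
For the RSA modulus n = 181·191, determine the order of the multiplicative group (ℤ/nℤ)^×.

34200

For distinct primes, φ(pq) = (p−1)(q−1) = 180 × 190 = 34200.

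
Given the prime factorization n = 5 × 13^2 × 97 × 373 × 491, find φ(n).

φ(5) = 5 − 1 = 4.
φ(13^2) = 13^1·(13−1) = 13·12 = 156.
φ(97) = 97 − 1 = 96.
φ(373) = 373 − 1 = 372.
φ(491) = 491 − 1 = 490.
Since φ is multiplicative, φ(15011315995) = 4 · 156 · 96 · 372 · 490 = 10919301120.

10919301120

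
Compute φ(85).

64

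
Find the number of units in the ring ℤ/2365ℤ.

1680

Prime factorization: 2365 = 5 * 11 * 43.
φ(2365) = 2365 · (1 − 1/5) · (1 − 1/11) · (1 − 1/43)
       = 2365 · 1680/2365 = 1680.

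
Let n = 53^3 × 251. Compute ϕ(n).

φ(53^3) = 53^2·(53−1) = 2809·52 = 146068.
φ(251) = 251 − 1 = 250.
Since φ is multiplicative, φ(37368127) = 146068 · 250 = 36517000.

36517000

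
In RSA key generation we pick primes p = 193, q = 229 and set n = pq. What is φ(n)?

43776

For distinct primes, φ(pq) = (p−1)(q−1) = 192 × 228 = 43776.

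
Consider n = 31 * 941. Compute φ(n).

28200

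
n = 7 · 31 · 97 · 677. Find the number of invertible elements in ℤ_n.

φ(7) = 7 − 1 = 6.
φ(31) = 31 − 1 = 30.
φ(97) = 97 − 1 = 96.
φ(677) = 677 − 1 = 676.
φ(14250173) = 6 × 30 × 96 × 676 = 11681280.

11681280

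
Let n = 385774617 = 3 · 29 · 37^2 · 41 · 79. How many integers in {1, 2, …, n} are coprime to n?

232727040

φ(3) = 3 − 1 = 2.
φ(29) = 29 − 1 = 28.
φ(37^2) = 37^2 − 37^1 = 1369 − 37 = 1332.
φ(41) = 41 − 1 = 40.
φ(79) = 79 − 1 = 78.
Since φ is multiplicative, φ(385774617) = 2 · 28 · 1332 · 40 · 78 = 232727040.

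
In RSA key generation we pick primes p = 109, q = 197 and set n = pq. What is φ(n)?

φ(21473) = 21473 · (1 − 1/109) · (1 − 1/197)
       = 21473 · 21168/21473 = 21168.

21168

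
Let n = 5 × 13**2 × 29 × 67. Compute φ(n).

1153152

φ(1641835) = 1641835 · (1 − 1/5) · (1 − 1/13) · (1 − 1/29) · (1 − 1/67)
       = 1641835 · 88704/126295 = 1153152.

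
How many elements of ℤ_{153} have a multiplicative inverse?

96

Factor 153: 153 = 3^2 × 17.
φ(3^2) = 3^2 − 3^1 = 9 − 3 = 6.
φ(17) = 17 − 1 = 16.
Multiply: 6 · 16 = 96.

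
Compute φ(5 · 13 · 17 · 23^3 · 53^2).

24633083904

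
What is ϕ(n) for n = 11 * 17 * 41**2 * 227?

59302400

φ(71356769) = 71356769 · (1 − 1/11) · (1 − 1/17) · (1 − 1/41) · (1 − 1/227)
       = 71356769 · 1446400/1740409 = 59302400.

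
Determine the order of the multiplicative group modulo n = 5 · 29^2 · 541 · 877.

1536433920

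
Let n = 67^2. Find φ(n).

φ(67^2) = 67^1·(67−1) = 67·66 = 4422.

4422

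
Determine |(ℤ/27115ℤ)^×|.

Prime factorization: 27115 = 5 · 11 · 17 · 29.
φ(27115) = 27115 · (1 − 1/5) · (1 − 1/11) · (1 − 1/17) · (1 − 1/29)
       = 27115 · 17920/27115 = 17920.

17920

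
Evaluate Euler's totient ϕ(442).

Prime factorization: 442 = 2 · 13 · 17.
φ(442) = 442 · (1 − 1/2) · (1 − 1/13) · (1 − 1/17)
       = 442 · 192/442 = 192.

192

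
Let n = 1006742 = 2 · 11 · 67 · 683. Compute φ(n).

φ(2) = 2 − 1 = 1.
φ(11) = 11 − 1 = 10.
φ(67) = 67 − 1 = 66.
φ(683) = 683 − 1 = 682.
Since φ is multiplicative, φ(1006742) = 1 · 10 · 66 · 682 = 450120.

450120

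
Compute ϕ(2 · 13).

12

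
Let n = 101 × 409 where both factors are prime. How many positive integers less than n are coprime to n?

φ(pq) = (p−1)(q−1) = 100 · 408 = 40800.

40800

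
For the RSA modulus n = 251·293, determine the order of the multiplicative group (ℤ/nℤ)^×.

φ(pq) = (p−1)(q−1) = 250 · 292 = 73000.

73000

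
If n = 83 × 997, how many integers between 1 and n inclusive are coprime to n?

φ(83) = 83 − 1 = 82.
φ(997) = 997 − 1 = 996.
Since φ is multiplicative, φ(82751) = 82 · 996 = 81672.

81672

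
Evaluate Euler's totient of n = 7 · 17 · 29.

2688

φ(7) = 7 − 1 = 6.
φ(17) = 17 − 1 = 16.
φ(29) = 29 − 1 = 28.
Since φ is multiplicative, φ(3451) = 6 · 16 · 28 = 2688.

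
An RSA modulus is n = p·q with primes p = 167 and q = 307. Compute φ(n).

φ(pq) = (p−1)(q−1) = 166 · 306 = 50796.

50796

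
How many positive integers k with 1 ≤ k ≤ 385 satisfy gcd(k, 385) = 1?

240

385 = 5 · 7 · 11.
φ(5) = 5 − 1 = 4.
φ(7) = 7 − 1 = 6.
φ(11) = 11 − 1 = 10.
Multiply: 4 · 6 · 10 = 240.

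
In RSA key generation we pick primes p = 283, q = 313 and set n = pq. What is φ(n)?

φ(283) = 283 − 1 = 282.
φ(313) = 313 − 1 = 312.
φ(88579) = 282 × 312 = 87984.

87984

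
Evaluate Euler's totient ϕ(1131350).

387200

1131350 = 2 · 5^2 · 11^3 · 17.
φ(2) = 2 − 1 = 1.
φ(5^2) = 5^2 − 5^1 = 25 − 5 = 20.
φ(11^3) = 11^3 − 11^2 = 1331 − 121 = 1210.
φ(17) = 17 − 1 = 16.
Since φ is multiplicative, φ(1131350) = 1 · 20 · 1210 · 16 = 387200.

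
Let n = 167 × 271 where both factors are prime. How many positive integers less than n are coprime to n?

44820

φ(n) = (p − 1)(q − 1) = (167−1)(271−1) = 166·270 = 44820.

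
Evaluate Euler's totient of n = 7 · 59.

348

φ(413) = 413 · (1 − 1/7) · (1 − 1/59)
       = 413 · 348/413 = 348.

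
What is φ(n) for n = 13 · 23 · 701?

184800

φ(209599) = 209599 · (1 − 1/13) · (1 − 1/23) · (1 − 1/701)
       = 209599 · 184800/209599 = 184800.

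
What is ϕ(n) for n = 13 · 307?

3672

φ(3991) = 3991 · (1 − 1/13) · (1 − 1/307)
       = 3991 · 3672/3991 = 3672.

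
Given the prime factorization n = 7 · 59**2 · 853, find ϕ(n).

17493264

φ(20785051) = 20785051 · (1 − 1/7) · (1 − 1/59) · (1 − 1/853)
       = 20785051 · 296496/352289 = 17493264.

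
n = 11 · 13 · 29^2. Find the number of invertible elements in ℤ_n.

97440

φ(120263) = 120263 · (1 − 1/11) · (1 − 1/13) · (1 − 1/29)
       = 120263 · 3360/4147 = 97440.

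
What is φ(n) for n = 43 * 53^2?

115752

φ(43) = 43 − 1 = 42.
φ(53^2) = 53^1·(53−1) = 53·52 = 2756.
Since φ is multiplicative, φ(120787) = 42 · 2756 = 115752.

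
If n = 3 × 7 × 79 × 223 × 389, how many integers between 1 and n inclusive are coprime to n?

φ(143913273) = 143913273 · (1 − 1/3) · (1 − 1/7) · (1 − 1/79) · (1 − 1/223) · (1 − 1/389)
       = 143913273 · 80623296/143913273 = 80623296.

80623296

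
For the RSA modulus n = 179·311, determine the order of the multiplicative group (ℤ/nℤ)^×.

55180

φ(179) = 179 − 1 = 178.
φ(311) = 311 − 1 = 310.
Since φ is multiplicative, φ(55669) = 178 · 310 = 55180.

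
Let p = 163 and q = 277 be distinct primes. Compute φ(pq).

44712

φ(pq) = (p−1)(q−1) = 162 · 276 = 44712.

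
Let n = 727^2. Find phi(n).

φ(528529) = 528529 · (1 − 1/727)
       = 528529 · 726/727 = 527802.

527802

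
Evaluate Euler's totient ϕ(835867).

Prime factorization: 835867 = 19 · 29 · 37 · 41.
φ(19) = 19 − 1 = 18.
φ(29) = 29 − 1 = 28.
φ(37) = 37 − 1 = 36.
φ(41) = 41 − 1 = 40.
Multiply: 18 · 28 · 36 · 40 = 725760.

725760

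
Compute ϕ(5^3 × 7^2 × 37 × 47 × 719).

φ(7658338625) = 7658338625 · (1 − 1/5) · (1 − 1/7) · (1 − 1/37) · (1 − 1/47) · (1 − 1/719)
       = 7658338625 · 28536192/43761935 = 4993833600.

4993833600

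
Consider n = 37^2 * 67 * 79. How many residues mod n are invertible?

φ(7246117) = 7246117 · (1 − 1/37) · (1 − 1/67) · (1 − 1/79)
       = 7246117 · 185328/195841 = 6857136.

6857136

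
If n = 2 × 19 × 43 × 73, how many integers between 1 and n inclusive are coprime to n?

φ(119282) = 119282 · (1 − 1/2) · (1 − 1/19) · (1 − 1/43) · (1 − 1/73)
       = 119282 · 54432/119282 = 54432.

54432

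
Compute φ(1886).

First factor: 1886 = 2 * 23 * 41.
φ(2) = 2 − 1 = 1.
φ(23) = 23 − 1 = 22.
φ(41) = 41 − 1 = 40.
φ(1886) = 1 × 22 × 40 = 880.

880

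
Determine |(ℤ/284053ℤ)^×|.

201600

Factor 284053: 284053 = 7**2 · 11 · 17 · 31.
φ(284053) = 284053 · (1 − 1/7) · (1 − 1/11) · (1 − 1/17) · (1 − 1/31)
       = 284053 · 28800/40579 = 201600.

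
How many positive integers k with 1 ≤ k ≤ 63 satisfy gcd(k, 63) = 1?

36

First factor: 63 = 3^2 * 7.
φ(3^2) = 3^2 − 3^1 = 9 − 3 = 6.
φ(7) = 7 − 1 = 6.
Since φ is multiplicative, φ(63) = 6 · 6 = 36.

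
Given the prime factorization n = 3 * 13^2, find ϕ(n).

312

φ(507) = 507 · (1 − 1/3) · (1 − 1/13)
       = 507 · 24/39 = 312.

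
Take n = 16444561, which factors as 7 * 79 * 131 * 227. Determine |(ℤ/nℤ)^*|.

13749840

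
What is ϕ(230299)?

190080

Factor 230299: 230299 = 17 * 19 * 23 * 31.
φ(17) = 17 − 1 = 16.
φ(19) = 19 − 1 = 18.
φ(23) = 23 − 1 = 22.
φ(31) = 31 − 1 = 30.
φ(230299) = 16 × 18 × 22 × 30 = 190080.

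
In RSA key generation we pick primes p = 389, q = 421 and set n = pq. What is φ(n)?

162960

For distinct primes, φ(pq) = (p−1)(q−1) = 388 × 420 = 162960.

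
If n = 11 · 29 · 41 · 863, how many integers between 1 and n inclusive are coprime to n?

9654400

φ(11287177) = 11287177 · (1 − 1/11) · (1 − 1/29) · (1 − 1/41) · (1 − 1/863)
       = 11287177 · 9654400/11287177 = 9654400.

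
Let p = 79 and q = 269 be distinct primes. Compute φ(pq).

φ(21251) = 21251 · (1 − 1/79) · (1 − 1/269)
       = 21251 · 20904/21251 = 20904.

20904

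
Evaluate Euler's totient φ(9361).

First factor: 9361 = 11 * 23 * 37.
φ(9361) = 9361 · (1 − 1/11) · (1 − 1/23) · (1 − 1/37)
       = 9361 · 7920/9361 = 7920.

7920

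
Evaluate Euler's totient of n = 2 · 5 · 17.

φ(2) = 2 − 1 = 1.
φ(5) = 5 − 1 = 4.
φ(17) = 17 − 1 = 16.
Multiply: 1 · 4 · 16 = 64.

64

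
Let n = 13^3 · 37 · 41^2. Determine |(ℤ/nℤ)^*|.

φ(13^3) = 13^2·(13−1) = 169·12 = 2028.
φ(37) = 37 − 1 = 36.
φ(41^2) = 41^1·(41−1) = 41·40 = 1640.
φ(136646809) = 2028 × 36 × 1640 = 119733120.

119733120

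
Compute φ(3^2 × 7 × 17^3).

166464

φ(309519) = 309519 · (1 − 1/3) · (1 − 1/7) · (1 − 1/17)
       = 309519 · 192/357 = 166464.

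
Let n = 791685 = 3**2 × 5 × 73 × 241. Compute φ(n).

414720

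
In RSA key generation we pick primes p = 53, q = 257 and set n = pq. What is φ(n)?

13312

φ(pq) = (p−1)(q−1) = 52 · 256 = 13312.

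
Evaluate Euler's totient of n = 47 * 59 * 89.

φ(246797) = 246797 · (1 − 1/47) · (1 − 1/59) · (1 − 1/89)
       = 246797 · 234784/246797 = 234784.

234784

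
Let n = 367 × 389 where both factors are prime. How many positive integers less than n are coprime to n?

142008

φ(142763) = 142763 · (1 − 1/367) · (1 − 1/389)
       = 142763 · 142008/142763 = 142008.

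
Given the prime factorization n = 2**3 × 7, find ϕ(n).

φ(56) = 56 · (1 − 1/2) · (1 − 1/7)
       = 56 · 6/14 = 24.

24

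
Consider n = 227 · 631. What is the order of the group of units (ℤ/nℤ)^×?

φ(227) = 227 − 1 = 226.
φ(631) = 631 − 1 = 630.
Since φ is multiplicative, φ(143237) = 226 · 630 = 142380.

142380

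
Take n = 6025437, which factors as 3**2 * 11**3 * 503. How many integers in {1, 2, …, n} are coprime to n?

3644520

φ(6025437) = 6025437 · (1 − 1/3) · (1 − 1/11) · (1 − 1/503)
       = 6025437 · 10040/16599 = 3644520.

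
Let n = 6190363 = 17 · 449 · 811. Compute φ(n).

5806080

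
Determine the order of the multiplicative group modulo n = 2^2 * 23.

φ(92) = 92 · (1 − 1/2) · (1 − 1/23)
       = 92 · 22/46 = 44.

44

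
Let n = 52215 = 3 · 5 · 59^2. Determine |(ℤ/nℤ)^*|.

27376

φ(52215) = 52215 · (1 − 1/3) · (1 − 1/5) · (1 − 1/59)
       = 52215 · 464/885 = 27376.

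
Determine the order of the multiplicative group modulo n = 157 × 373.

φ(58561) = 58561 · (1 − 1/157) · (1 − 1/373)
       = 58561 · 58032/58561 = 58032.

58032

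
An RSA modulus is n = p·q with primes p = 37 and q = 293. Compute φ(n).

10512

φ(37) = 37 − 1 = 36.
φ(293) = 293 − 1 = 292.
φ(10841) = 36 × 292 = 10512.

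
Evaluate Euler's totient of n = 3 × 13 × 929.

22272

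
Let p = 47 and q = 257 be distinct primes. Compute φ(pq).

φ(47) = 47 − 1 = 46.
φ(257) = 257 − 1 = 256.
Since φ is multiplicative, φ(12079) = 46 · 256 = 11776.

11776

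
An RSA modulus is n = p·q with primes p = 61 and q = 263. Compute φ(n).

15720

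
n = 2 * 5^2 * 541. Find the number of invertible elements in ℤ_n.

10800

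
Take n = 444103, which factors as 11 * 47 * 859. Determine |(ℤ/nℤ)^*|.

394680

φ(11) = 11 − 1 = 10.
φ(47) = 47 − 1 = 46.
φ(859) = 859 − 1 = 858.
Multiply: 10 · 46 · 858 = 394680.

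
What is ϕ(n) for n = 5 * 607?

φ(3035) = 3035 · (1 − 1/5) · (1 − 1/607)
       = 3035 · 2424/3035 = 2424.

2424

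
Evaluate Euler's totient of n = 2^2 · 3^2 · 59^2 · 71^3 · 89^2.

113487666821760

φ(355272492992796) = 355272492992796 · (1 − 1/2) · (1 − 1/3) · (1 − 1/59) · (1 − 1/71) · (1 − 1/89)
       = 355272492992796 · 714560/2236926 = 113487666821760.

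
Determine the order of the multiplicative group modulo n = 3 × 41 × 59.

φ(3) = 3 − 1 = 2.
φ(41) = 41 − 1 = 40.
φ(59) = 59 − 1 = 58.
Multiply: 2 · 40 · 58 = 4640.

4640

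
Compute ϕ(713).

660

First factor: 713 = 23 * 31.
φ(23) = 23 − 1 = 22.
φ(31) = 31 − 1 = 30.
Since φ is multiplicative, φ(713) = 22 · 30 = 660.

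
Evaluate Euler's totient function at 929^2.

862112

φ(929^2) = 929^1·(929−1) = 929·928 = 862112.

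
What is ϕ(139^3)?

φ(2685619) = 2685619 · (1 − 1/139)
       = 2685619 · 138/139 = 2666298.

2666298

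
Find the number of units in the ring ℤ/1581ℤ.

1581 = 3 × 17 × 31.
φ(1581) = 1581 · (1 − 1/3) · (1 − 1/17) · (1 − 1/31)
       = 1581 · 960/1581 = 960.

960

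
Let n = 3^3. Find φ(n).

φ(3^3) = 3^2·(3−1) = 9·2 = 18.

18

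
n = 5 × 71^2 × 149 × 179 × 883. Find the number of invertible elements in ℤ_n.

461919911040

φ(593590176065) = 593590176065 · (1 − 1/5) · (1 − 1/71) · (1 − 1/149) · (1 − 1/179) · (1 − 1/883)
       = 593590176065 · 6505914240/8360425015 = 461919911040.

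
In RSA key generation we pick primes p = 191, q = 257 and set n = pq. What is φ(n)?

48640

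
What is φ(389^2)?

150932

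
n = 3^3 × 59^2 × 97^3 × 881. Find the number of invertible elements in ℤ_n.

48960955422720

φ(3^3) = 3^3 − 3^2 = 27 − 9 = 18.
φ(59^2) = 59^1·(59−1) = 59·58 = 3422.
φ(97^3) = 97^3 − 97^2 = 912673 − 9409 = 903264.
φ(881) = 881 − 1 = 880.
Multiply: 18 · 3422 · 903264 · 880 = 48960955422720.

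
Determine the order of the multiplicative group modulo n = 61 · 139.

φ(8479) = 8479 · (1 − 1/61) · (1 − 1/139)
       = 8479 · 8280/8479 = 8280.

8280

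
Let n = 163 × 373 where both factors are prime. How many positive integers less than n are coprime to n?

For distinct primes, φ(pq) = (p−1)(q−1) = 162 × 372 = 60264.

60264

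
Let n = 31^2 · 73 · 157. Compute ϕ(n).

φ(11014021) = 11014021 · (1 − 1/31) · (1 − 1/73) · (1 − 1/157)
       = 11014021 · 336960/355291 = 10445760.

10445760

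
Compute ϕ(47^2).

φ(2209) = 2209 · (1 − 1/47)
       = 2209 · 46/47 = 2162.

2162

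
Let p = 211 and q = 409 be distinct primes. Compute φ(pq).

For distinct primes, φ(pq) = (p−1)(q−1) = 210 × 408 = 85680.

85680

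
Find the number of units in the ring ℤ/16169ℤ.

First factor: 16169 = 19 · 23 · 37.
φ(19) = 19 − 1 = 18.
φ(23) = 23 − 1 = 22.
φ(37) = 37 − 1 = 36.
φ(16169) = 18 × 22 × 36 = 14256.

14256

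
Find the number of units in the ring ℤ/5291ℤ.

Factor 5291: 5291 = 11 × 13 × 37.
φ(5291) = 5291 · (1 − 1/11) · (1 − 1/13) · (1 − 1/37)
       = 5291 · 4320/5291 = 4320.

4320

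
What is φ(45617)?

45617 = 11**2 * 13 * 29.
φ(45617) = 45617 · (1 − 1/11) · (1 − 1/13) · (1 − 1/29)
       = 45617 · 3360/4147 = 36960.

36960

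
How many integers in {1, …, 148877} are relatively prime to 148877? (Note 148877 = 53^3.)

φ(148877) = 148877 · (1 − 1/53)
       = 148877 · 52/53 = 146068.

146068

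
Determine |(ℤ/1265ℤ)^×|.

880

First factor: 1265 = 5 * 11 * 23.
φ(1265) = 1265 · (1 − 1/5) · (1 − 1/11) · (1 − 1/23)
       = 1265 · 880/1265 = 880.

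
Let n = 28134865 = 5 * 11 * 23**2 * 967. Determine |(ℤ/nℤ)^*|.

19551840

φ(5) = 5 − 1 = 4.
φ(11) = 11 − 1 = 10.
φ(23^2) = 23^2 − 23^1 = 529 − 23 = 506.
φ(967) = 967 − 1 = 966.
Since φ is multiplicative, φ(28134865) = 4 · 10 · 506 · 966 = 19551840.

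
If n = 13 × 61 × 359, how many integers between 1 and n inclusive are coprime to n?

257760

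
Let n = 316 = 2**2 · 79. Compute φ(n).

156

φ(316) = 316 · (1 − 1/2) · (1 − 1/79)
       = 316 · 78/158 = 156.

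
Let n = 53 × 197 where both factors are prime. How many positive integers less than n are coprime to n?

φ(pq) = (p−1)(q−1) = 52 · 196 = 10192.

10192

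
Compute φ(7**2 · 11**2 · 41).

184800

φ(7^2) = 7^1·(7−1) = 7·6 = 42.
φ(11^2) = 11^1·(11−1) = 11·10 = 110.
φ(41) = 41 − 1 = 40.
Since φ is multiplicative, φ(243089) = 42 · 110 · 40 = 184800.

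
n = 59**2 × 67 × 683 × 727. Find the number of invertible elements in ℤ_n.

φ(59^2) = 59^1·(59−1) = 59·58 = 3422.
φ(67) = 67 − 1 = 66.
φ(683) = 683 − 1 = 682.
φ(727) = 727 − 1 = 726.
φ(115806767807) = 3422 × 66 × 682 × 726 = 111826552464.

111826552464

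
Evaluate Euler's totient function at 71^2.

4970

φ(71^2) = 71^2 − 71^1 = 5041 − 71 = 4970.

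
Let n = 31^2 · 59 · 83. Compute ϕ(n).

φ(4706017) = 4706017 · (1 − 1/31) · (1 − 1/59) · (1 − 1/83)
       = 4706017 · 142680/151807 = 4423080.

4423080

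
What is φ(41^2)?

φ(1681) = 1681 · (1 − 1/41)
       = 1681 · 40/41 = 1640.

1640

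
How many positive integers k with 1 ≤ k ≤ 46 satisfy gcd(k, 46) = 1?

22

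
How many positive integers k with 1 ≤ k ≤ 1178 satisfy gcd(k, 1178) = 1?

Factor 1178: 1178 = 2 × 19 × 31.
φ(2) = 2 − 1 = 1.
φ(19) = 19 − 1 = 18.
φ(31) = 31 − 1 = 30.
Since φ is multiplicative, φ(1178) = 1 · 18 · 30 = 540.

540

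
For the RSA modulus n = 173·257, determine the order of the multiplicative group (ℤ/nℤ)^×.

44032

For distinct primes, φ(pq) = (p−1)(q−1) = 172 × 256 = 44032.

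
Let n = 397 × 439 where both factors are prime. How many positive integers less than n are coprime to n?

φ(397) = 397 − 1 = 396.
φ(439) = 439 − 1 = 438.
Since φ is multiplicative, φ(174283) = 396 · 438 = 173448.

173448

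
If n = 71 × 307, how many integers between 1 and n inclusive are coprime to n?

21420

φ(71) = 71 − 1 = 70.
φ(307) = 307 − 1 = 306.
Since φ is multiplicative, φ(21797) = 70 · 306 = 21420.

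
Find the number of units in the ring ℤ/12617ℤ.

First factor: 12617 = 11 · 31 · 37.
φ(11) = 11 − 1 = 10.
φ(31) = 31 − 1 = 30.
φ(37) = 37 − 1 = 36.
φ(12617) = 10 × 30 × 36 = 10800.

10800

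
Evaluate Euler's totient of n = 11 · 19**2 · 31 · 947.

97059600

φ(11) = 11 − 1 = 10.
φ(19^2) = 19^1·(19−1) = 19·18 = 342.
φ(31) = 31 − 1 = 30.
φ(947) = 947 − 1 = 946.
Multiply: 10 · 342 · 30 · 946 = 97059600.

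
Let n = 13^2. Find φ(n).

φ(169) = 169 · (1 − 1/13)
       = 169 · 12/13 = 156.

156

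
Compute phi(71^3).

352870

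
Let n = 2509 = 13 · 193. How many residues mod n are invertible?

φ(2509) = 2509 · (1 − 1/13) · (1 − 1/193)
       = 2509 · 2304/2509 = 2304.

2304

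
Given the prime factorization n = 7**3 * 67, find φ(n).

19404

φ(7^3) = 7^3 − 7^2 = 343 − 49 = 294.
φ(67) = 67 − 1 = 66.
φ(22981) = 294 × 66 = 19404.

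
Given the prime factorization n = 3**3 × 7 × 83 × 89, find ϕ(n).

φ(1396143) = 1396143 · (1 − 1/3) · (1 − 1/7) · (1 − 1/83) · (1 − 1/89)
       = 1396143 · 86592/155127 = 779328.

779328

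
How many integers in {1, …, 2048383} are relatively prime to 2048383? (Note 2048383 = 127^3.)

2032254

φ(127^3) = 127^3 − 127^2 = 2048383 − 16129 = 2032254.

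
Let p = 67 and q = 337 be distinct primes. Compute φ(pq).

22176

φ(67) = 67 − 1 = 66.
φ(337) = 337 − 1 = 336.
Since φ is multiplicative, φ(22579) = 66 · 336 = 22176.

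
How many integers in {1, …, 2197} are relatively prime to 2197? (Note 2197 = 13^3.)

2028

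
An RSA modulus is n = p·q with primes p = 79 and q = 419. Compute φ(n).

φ(33101) = 33101 · (1 − 1/79) · (1 − 1/419)
       = 33101 · 32604/33101 = 32604.

32604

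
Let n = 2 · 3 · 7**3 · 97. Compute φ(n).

56448

φ(2) = 2 − 1 = 1.
φ(3) = 3 − 1 = 2.
φ(7^3) = 7^3 − 7^2 = 343 − 49 = 294.
φ(97) = 97 − 1 = 96.
φ(199626) = 1 × 2 × 294 × 96 = 56448.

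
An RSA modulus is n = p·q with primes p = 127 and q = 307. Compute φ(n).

38556

φ(38989) = 38989 · (1 − 1/127) · (1 − 1/307)
       = 38989 · 38556/38989 = 38556.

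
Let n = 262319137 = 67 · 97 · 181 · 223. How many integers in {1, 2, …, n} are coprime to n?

253186560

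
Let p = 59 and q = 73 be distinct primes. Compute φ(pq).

4176

φ(59) = 59 − 1 = 58.
φ(73) = 73 − 1 = 72.
Since φ is multiplicative, φ(4307) = 58 · 72 = 4176.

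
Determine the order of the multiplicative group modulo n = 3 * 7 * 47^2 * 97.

φ(4499733) = 4499733 · (1 − 1/3) · (1 − 1/7) · (1 − 1/47) · (1 − 1/97)
       = 4499733 · 52992/95739 = 2490624.

2490624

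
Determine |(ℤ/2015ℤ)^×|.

First factor: 2015 = 5 · 13 · 31.
φ(2015) = 2015 · (1 − 1/5) · (1 − 1/13) · (1 − 1/31)
       = 2015 · 1440/2015 = 1440.

1440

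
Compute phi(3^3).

18

φ(27) = 27 · (1 − 1/3)
       = 27 · 2/3 = 18.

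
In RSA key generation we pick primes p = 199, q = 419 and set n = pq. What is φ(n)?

φ(199) = 199 − 1 = 198.
φ(419) = 419 − 1 = 418.
Multiply: 198 · 418 = 82764.

82764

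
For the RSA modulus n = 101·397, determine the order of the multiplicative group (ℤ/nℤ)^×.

39600

For distinct primes, φ(pq) = (p−1)(q−1) = 100 × 396 = 39600.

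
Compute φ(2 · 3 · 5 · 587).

4688

φ(17610) = 17610 · (1 − 1/2) · (1 − 1/3) · (1 − 1/5) · (1 − 1/587)
       = 17610 · 4688/17610 = 4688.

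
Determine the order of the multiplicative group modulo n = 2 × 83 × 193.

φ(32038) = 32038 · (1 − 1/2) · (1 − 1/83) · (1 − 1/193)
       = 32038 · 15744/32038 = 15744.

15744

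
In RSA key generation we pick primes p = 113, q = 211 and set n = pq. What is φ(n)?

φ(113) = 113 − 1 = 112.
φ(211) = 211 − 1 = 210.
Multiply: 112 · 210 = 23520.

23520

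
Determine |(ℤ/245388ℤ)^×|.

First factor: 245388 = 2**2 · 3 · 11**2 · 13**2.
φ(2^2) = 2^1·(2−1) = 2·1 = 2.
φ(3) = 3 − 1 = 2.
φ(11^2) = 11^1·(11−1) = 11·10 = 110.
φ(13^2) = 13^1·(13−1) = 13·12 = 156.
Multiply: 2 · 2 · 110 · 156 = 68640.

68640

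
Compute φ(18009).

11088

First factor: 18009 = 3^3 · 23 · 29.
φ(18009) = 18009 · (1 − 1/3) · (1 − 1/23) · (1 − 1/29)
       = 18009 · 1232/2001 = 11088.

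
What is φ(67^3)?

φ(67^3) = 67^3 − 67^2 = 300763 − 4489 = 296274.

296274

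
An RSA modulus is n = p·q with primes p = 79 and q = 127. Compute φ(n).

9828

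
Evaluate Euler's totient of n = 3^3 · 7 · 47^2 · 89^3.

φ(294325262469) = 294325262469 · (1 − 1/3) · (1 − 1/7) · (1 − 1/47) · (1 − 1/89)
       = 294325262469 · 48576/87843 = 162757919808.

162757919808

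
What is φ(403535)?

271040

Prime factorization: 403535 = 5 * 11**2 * 23 * 29.
φ(5) = 5 − 1 = 4.
φ(11^2) = 11^1·(11−1) = 11·10 = 110.
φ(23) = 23 − 1 = 22.
φ(29) = 29 − 1 = 28.
φ(403535) = 4 × 110 × 22 × 28 = 271040.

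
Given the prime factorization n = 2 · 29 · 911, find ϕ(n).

25480

φ(2) = 2 − 1 = 1.
φ(29) = 29 − 1 = 28.
φ(911) = 911 − 1 = 910.
φ(52838) = 1 × 28 × 910 = 25480.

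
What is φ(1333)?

First factor: 1333 = 31 · 43.
φ(1333) = 1333 · (1 − 1/31) · (1 − 1/43)
       = 1333 · 1260/1333 = 1260.

1260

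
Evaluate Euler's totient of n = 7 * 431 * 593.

1527360

φ(7) = 7 − 1 = 6.
φ(431) = 431 − 1 = 430.
φ(593) = 593 − 1 = 592.
Multiply: 6 · 430 · 592 = 1527360.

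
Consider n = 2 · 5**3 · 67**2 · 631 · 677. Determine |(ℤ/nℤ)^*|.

188324136000

φ(2) = 2 − 1 = 1.
φ(5^3) = 5^3 − 5^2 = 125 − 25 = 100.
φ(67^2) = 67^1·(67−1) = 67·66 = 4422.
φ(631) = 631 − 1 = 630.
φ(677) = 677 − 1 = 676.
Since φ is multiplicative, φ(479410610750) = 1 · 100 · 4422 · 630 · 676 = 188324136000.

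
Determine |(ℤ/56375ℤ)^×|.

40000

56375 = 5**3 * 11 * 41.
φ(5^3) = 5^3 − 5^2 = 125 − 25 = 100.
φ(11) = 11 − 1 = 10.
φ(41) = 41 − 1 = 40.
Since φ is multiplicative, φ(56375) = 100 · 10 · 40 = 40000.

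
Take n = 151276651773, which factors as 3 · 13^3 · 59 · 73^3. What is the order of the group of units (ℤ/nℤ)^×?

90261834624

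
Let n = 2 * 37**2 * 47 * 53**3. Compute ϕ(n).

φ(19158385622) = 19158385622 · (1 − 1/2) · (1 − 1/37) · (1 − 1/47) · (1 − 1/53)
       = 19158385622 · 86112/184334 = 8949878496.

8949878496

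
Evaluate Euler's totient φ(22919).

20160

Factor 22919: 22919 = 13 * 41 * 43.
φ(22919) = 22919 · (1 − 1/13) · (1 − 1/41) · (1 − 1/43)
       = 22919 · 20160/22919 = 20160.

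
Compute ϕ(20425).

15120

Prime factorization: 20425 = 5^2 × 19 × 43.
φ(5^2) = 5^2 − 5^1 = 25 − 5 = 20.
φ(19) = 19 − 1 = 18.
φ(43) = 43 − 1 = 42.
Multiply: 20 · 18 · 42 = 15120.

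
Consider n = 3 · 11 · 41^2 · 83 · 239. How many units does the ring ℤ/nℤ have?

640124800

φ(3) = 3 − 1 = 2.
φ(11) = 11 − 1 = 10.
φ(41^2) = 41^1·(41−1) = 41·40 = 1640.
φ(83) = 83 − 1 = 82.
φ(239) = 239 − 1 = 238.
Since φ is multiplicative, φ(1100417901) = 2 · 10 · 1640 · 82 · 238 = 640124800.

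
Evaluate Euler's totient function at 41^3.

67240

φ(68921) = 68921 · (1 − 1/41)
       = 68921 · 40/41 = 67240.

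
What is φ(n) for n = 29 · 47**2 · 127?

φ(8135747) = 8135747 · (1 − 1/29) · (1 − 1/47) · (1 − 1/127)
       = 8135747 · 162288/173101 = 7627536.

7627536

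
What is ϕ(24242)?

First factor: 24242 = 2 · 17 · 23 · 31.
φ(24242) = 24242 · (1 − 1/2) · (1 − 1/17) · (1 − 1/23) · (1 − 1/31)
       = 24242 · 10560/24242 = 10560.

10560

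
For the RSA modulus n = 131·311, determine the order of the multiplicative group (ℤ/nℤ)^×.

40300

φ(131) = 131 − 1 = 130.
φ(311) = 311 − 1 = 310.
φ(40741) = 130 × 310 = 40300.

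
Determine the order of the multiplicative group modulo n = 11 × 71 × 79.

φ(61699) = 61699 · (1 − 1/11) · (1 − 1/71) · (1 − 1/79)
       = 61699 · 54600/61699 = 54600.

54600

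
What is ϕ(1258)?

First factor: 1258 = 2 × 17 × 37.
φ(2) = 2 − 1 = 1.
φ(17) = 17 − 1 = 16.
φ(37) = 37 − 1 = 36.
φ(1258) = 1 × 16 × 36 = 576.

576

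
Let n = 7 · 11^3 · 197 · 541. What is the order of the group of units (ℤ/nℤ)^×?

φ(7) = 7 − 1 = 6.
φ(11^3) = 11^3 − 11^2 = 1331 − 121 = 1210.
φ(197) = 197 − 1 = 196.
φ(541) = 541 − 1 = 540.
Since φ is multiplicative, φ(992977909) = 6 · 1210 · 196 · 540 = 768398400.

768398400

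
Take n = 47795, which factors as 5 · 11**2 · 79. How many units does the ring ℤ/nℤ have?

34320

φ(5) = 5 − 1 = 4.
φ(11^2) = 11^2 − 11^1 = 121 − 11 = 110.
φ(79) = 79 − 1 = 78.
φ(47795) = 4 × 110 × 78 = 34320.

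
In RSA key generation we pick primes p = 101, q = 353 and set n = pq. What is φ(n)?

35200

φ(n) = (p − 1)(q − 1) = (101−1)(353−1) = 100·352 = 35200.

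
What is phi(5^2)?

20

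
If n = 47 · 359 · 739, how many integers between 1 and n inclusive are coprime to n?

φ(47) = 47 − 1 = 46.
φ(359) = 359 − 1 = 358.
φ(739) = 739 − 1 = 738.
Multiply: 46 · 358 · 738 = 12153384.

12153384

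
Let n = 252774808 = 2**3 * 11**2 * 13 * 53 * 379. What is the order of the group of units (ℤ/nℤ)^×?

φ(252774808) = 252774808 · (1 − 1/2) · (1 − 1/11) · (1 − 1/13) · (1 − 1/53) · (1 − 1/379)
       = 252774808 · 2358720/5744882 = 103783680.

103783680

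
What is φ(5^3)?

φ(125) = 125 · (1 − 1/5)
       = 125 · 4/5 = 100.

100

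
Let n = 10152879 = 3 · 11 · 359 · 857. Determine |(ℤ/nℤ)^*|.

φ(10152879) = 10152879 · (1 − 1/3) · (1 − 1/11) · (1 − 1/359) · (1 − 1/857)
       = 10152879 · 6128960/10152879 = 6128960.

6128960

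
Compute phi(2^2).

φ(4) = 4 · (1 − 1/2)
       = 4 · 1/2 = 2.

2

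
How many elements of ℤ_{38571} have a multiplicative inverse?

Factor 38571: 38571 = 3 · 13 · 23 · 43.
φ(38571) = 38571 · (1 − 1/3) · (1 − 1/13) · (1 − 1/23) · (1 − 1/43)
       = 38571 · 22176/38571 = 22176.

22176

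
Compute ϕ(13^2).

156

φ(13^2) = 13^1·(13−1) = 13·12 = 156.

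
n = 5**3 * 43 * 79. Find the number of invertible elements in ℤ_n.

327600

φ(424625) = 424625 · (1 − 1/5) · (1 − 1/43) · (1 − 1/79)
       = 424625 · 13104/16985 = 327600.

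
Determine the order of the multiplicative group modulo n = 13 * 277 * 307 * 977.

989148672

φ(13) = 13 − 1 = 12.
φ(277) = 277 − 1 = 276.
φ(307) = 307 − 1 = 306.
φ(977) = 977 − 1 = 976.
Multiply: 12 · 276 · 306 · 976 = 989148672.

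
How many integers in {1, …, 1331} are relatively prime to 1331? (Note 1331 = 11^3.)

1210

φ(11^3) = 11^2·(11−1) = 121·10 = 1210.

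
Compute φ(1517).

1440

1517 = 37 × 41.
φ(1517) = 1517 · (1 − 1/37) · (1 − 1/41)
       = 1517 · 1440/1517 = 1440.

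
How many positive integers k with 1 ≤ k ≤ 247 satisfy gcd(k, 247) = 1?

216

247 = 13 · 19.
φ(13) = 13 − 1 = 12.
φ(19) = 19 − 1 = 18.
φ(247) = 12 × 18 = 216.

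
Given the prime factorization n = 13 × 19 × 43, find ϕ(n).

9072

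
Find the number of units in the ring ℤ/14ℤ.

Factor 14: 14 = 2 · 7.
φ(2) = 2 − 1 = 1.
φ(7) = 7 − 1 = 6.
Since φ is multiplicative, φ(14) = 1 · 6 = 6.

6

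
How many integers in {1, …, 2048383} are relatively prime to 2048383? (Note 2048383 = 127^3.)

φ(2048383) = 2048383 · (1 − 1/127)
       = 2048383 · 126/127 = 2032254.

2032254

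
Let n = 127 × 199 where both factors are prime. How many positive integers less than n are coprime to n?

24948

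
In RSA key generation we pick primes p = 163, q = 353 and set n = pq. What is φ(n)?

φ(pq) = (p−1)(q−1) = 162 · 352 = 57024.

57024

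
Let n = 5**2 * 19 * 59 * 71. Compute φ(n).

1461600

φ(5^2) = 5^1·(5−1) = 5·4 = 20.
φ(19) = 19 − 1 = 18.
φ(59) = 59 − 1 = 58.
φ(71) = 71 − 1 = 70.
φ(1989775) = 20 × 18 × 58 × 70 = 1461600.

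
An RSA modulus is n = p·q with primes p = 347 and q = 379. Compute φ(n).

For distinct primes, φ(pq) = (p−1)(q−1) = 346 × 378 = 130788.

130788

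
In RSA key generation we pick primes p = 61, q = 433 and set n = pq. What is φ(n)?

φ(26413) = 26413 · (1 − 1/61) · (1 − 1/433)
       = 26413 · 25920/26413 = 25920.

25920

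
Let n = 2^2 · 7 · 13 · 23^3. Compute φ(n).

1675872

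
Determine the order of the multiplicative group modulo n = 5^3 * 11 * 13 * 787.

9432000

φ(5^3) = 5^2·(5−1) = 25·4 = 100.
φ(11) = 11 − 1 = 10.
φ(13) = 13 − 1 = 12.
φ(787) = 787 − 1 = 786.
φ(14067625) = 100 × 10 × 12 × 786 = 9432000.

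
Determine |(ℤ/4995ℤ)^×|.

2592

Prime factorization: 4995 = 3**3 * 5 * 37.
φ(3^3) = 3^2·(3−1) = 9·2 = 18.
φ(5) = 5 − 1 = 4.
φ(37) = 37 − 1 = 36.
Multiply: 18 · 4 · 36 = 2592.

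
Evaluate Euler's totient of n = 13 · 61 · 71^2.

3578400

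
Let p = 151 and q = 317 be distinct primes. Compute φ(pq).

φ(151) = 151 − 1 = 150.
φ(317) = 317 − 1 = 316.
Since φ is multiplicative, φ(47867) = 150 · 316 = 47400.

47400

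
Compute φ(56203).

45360

Factor 56203: 56203 = 7^2 * 31 * 37.
φ(56203) = 56203 · (1 − 1/7) · (1 − 1/31) · (1 − 1/37)
       = 56203 · 6480/8029 = 45360.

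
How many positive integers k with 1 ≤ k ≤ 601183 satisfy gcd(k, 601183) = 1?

Factor 601183: 601183 = 11 · 31 · 41 · 43.
φ(601183) = 601183 · (1 − 1/11) · (1 − 1/31) · (1 − 1/41) · (1 − 1/43)
       = 601183 · 504000/601183 = 504000.

504000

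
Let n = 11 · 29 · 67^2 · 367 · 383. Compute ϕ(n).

173109625920

φ(201282086951) = 201282086951 · (1 − 1/11) · (1 − 1/29) · (1 − 1/67) · (1 − 1/367) · (1 − 1/383)
       = 201282086951 · 2583725760/3004210253 = 173109625920.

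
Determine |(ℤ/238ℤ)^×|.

96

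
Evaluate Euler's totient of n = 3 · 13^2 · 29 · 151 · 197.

φ(437370141) = 437370141 · (1 − 1/3) · (1 − 1/13) · (1 − 1/29) · (1 − 1/151) · (1 − 1/197)
       = 437370141 · 19756800/33643857 = 256838400.

256838400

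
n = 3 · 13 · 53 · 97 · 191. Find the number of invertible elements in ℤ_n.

φ(38295309) = 38295309 · (1 − 1/3) · (1 − 1/13) · (1 − 1/53) · (1 − 1/97) · (1 − 1/191)
       = 38295309 · 22763520/38295309 = 22763520.

22763520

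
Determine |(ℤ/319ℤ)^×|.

First factor: 319 = 11 · 29.
φ(11) = 11 − 1 = 10.
φ(29) = 29 − 1 = 28.
Since φ is multiplicative, φ(319) = 10 · 28 = 280.

280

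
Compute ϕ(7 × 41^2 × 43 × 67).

27276480

φ(33900727) = 33900727 · (1 − 1/7) · (1 − 1/41) · (1 − 1/43) · (1 − 1/67)
       = 33900727 · 665280/826847 = 27276480.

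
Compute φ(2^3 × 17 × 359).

22912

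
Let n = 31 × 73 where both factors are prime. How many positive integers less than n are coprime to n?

2160

φ(pq) = (p−1)(q−1) = 30 · 72 = 2160.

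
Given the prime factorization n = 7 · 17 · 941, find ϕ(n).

φ(111979) = 111979 · (1 − 1/7) · (1 − 1/17) · (1 − 1/941)
       = 111979 · 90240/111979 = 90240.

90240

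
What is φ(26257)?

19800

First factor: 26257 = 7 · 11^2 · 31.
φ(7) = 7 − 1 = 6.
φ(11^2) = 11^1·(11−1) = 11·10 = 110.
φ(31) = 31 − 1 = 30.
Multiply: 6 · 110 · 30 = 19800.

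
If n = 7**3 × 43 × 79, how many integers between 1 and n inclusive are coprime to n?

φ(1165171) = 1165171 · (1 − 1/7) · (1 − 1/43) · (1 − 1/79)
       = 1165171 · 19656/23779 = 963144.

963144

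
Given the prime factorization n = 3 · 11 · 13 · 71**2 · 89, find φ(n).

104966400

φ(3) = 3 − 1 = 2.
φ(11) = 11 − 1 = 10.
φ(13) = 13 − 1 = 12.
φ(71^2) = 71^1·(71−1) = 71·70 = 4970.
φ(89) = 89 − 1 = 88.
Multiply: 2 · 10 · 12 · 4970 · 88 = 104966400.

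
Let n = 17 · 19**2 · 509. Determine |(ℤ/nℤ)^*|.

2779776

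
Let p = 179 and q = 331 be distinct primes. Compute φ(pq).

58740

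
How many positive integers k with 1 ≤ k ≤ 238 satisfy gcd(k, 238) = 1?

Factor 238: 238 = 2 × 7 × 17.
φ(2) = 2 − 1 = 1.
φ(7) = 7 − 1 = 6.
φ(17) = 17 − 1 = 16.
Since φ is multiplicative, φ(238) = 1 · 6 · 16 = 96.

96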